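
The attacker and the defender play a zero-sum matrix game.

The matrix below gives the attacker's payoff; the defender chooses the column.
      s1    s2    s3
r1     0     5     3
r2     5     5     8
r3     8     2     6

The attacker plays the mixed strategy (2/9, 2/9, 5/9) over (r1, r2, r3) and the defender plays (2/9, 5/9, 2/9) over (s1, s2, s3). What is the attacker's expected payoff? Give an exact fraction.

118/27

Against (2/9, 5/9, 2/9), each row's expected payoff is r1: 31/9; r2: 17/3; r3: 38/9.
Taking the (2/9, 2/9, 5/9)-weighted average: (2/9)·(31/9) + (2/9)·(17/3) + (5/9)·(38/9) = 118/27.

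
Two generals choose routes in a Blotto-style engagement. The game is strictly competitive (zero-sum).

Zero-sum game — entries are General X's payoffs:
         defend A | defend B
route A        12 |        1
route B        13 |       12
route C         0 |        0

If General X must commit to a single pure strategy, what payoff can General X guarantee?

The worst-case payoff for each row is route A: 1, route B: 12, route C: 0.
The best of these is 12.

12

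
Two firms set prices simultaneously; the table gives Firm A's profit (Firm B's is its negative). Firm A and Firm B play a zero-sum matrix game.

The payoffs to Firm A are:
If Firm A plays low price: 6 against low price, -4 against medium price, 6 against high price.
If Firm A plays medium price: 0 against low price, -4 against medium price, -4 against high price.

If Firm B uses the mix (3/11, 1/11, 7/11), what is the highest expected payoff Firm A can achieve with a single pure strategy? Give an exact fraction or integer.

low price: (6)·(3/11) + (-4)·(1/11) + (6)·(7/11) = 56/11.
medium price: (0)·(3/11) + (-4)·(1/11) + (-4)·(7/11) = -32/11.
The best pure response is low price with expected payoff 56/11.

56/11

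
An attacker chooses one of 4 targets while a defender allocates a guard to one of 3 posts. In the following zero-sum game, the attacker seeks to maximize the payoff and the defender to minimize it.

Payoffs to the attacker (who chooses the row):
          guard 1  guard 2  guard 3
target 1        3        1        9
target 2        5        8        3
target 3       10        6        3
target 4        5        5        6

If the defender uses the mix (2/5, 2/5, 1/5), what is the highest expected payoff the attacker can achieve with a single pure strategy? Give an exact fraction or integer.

7

target 1: (3)·(2/5) + (1)·(2/5) + (9)·(1/5) = 17/5.
target 2: (5)·(2/5) + (8)·(2/5) + (3)·(1/5) = 29/5.
target 3: (10)·(2/5) + (6)·(2/5) + (3)·(1/5) = 7.
target 4: (5)·(2/5) + (5)·(2/5) + (6)·(1/5) = 26/5.
The best pure response is target 3 with expected payoff 7.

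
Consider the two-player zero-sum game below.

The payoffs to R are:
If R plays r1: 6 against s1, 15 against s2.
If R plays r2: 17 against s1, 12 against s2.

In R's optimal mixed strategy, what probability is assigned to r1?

5/14

Row minima are 6 and 12, so R's maximin is 12; column maxima are 17 and 15, so C's minimax is 15. These differ, so the equilibrium is in mixed strategies.
Let R play r1 with probability p. C is indifferent when 6p + 17(1−p) = 15p + 12(1−p), giving p = 5/14.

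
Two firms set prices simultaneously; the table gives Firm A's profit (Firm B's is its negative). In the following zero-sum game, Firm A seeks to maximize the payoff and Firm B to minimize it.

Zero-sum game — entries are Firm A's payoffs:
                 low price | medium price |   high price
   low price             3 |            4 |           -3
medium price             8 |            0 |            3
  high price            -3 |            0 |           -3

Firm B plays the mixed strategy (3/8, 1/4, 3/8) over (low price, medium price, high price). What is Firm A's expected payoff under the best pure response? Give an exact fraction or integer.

33/8

low price: (3)·(3/8) + (4)·(1/4) + (-3)·(3/8) = 1.
medium price: (8)·(3/8) + (0)·(1/4) + (3)·(3/8) = 33/8.
high price: (-3)·(3/8) + (0)·(1/4) + (-3)·(3/8) = -9/4.
The best pure response is medium price with expected payoff 33/8.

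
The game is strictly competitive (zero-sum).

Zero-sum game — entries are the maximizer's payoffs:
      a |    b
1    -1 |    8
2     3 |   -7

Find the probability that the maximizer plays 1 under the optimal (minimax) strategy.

10/19

Row minima are -1 and -7, so the maximizer's maximin is -1; column maxima are 3 and 8, so the minimizer's minimax is 3. These differ, so the equilibrium is in mixed strategies.
Let the maximizer play 1 with probability p. The minimizer is indifferent when −p + 3(1−p) = 8p − 7(1−p), giving p = 10/19.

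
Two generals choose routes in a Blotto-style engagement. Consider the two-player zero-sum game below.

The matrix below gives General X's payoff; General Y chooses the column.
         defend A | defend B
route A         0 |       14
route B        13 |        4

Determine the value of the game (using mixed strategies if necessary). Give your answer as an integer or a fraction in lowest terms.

182/23

Row minima are 0 and 4, so General X's maximin is 4; column maxima are 13 and 14, so General Y's minimax is 13. These differ, so the equilibrium is in mixed strategies.
Let General X play route A with probability p. General Y is indifferent when 13(1−p) = 14p + 4(1−p), giving p = 9/23.
Let General Y play defend A with probability q. General X is indifferent when 14(1−q) = 13q + 4(1−q), giving q = 10/23.
The value is 0·(10/23) + (14)·(13/23) = 182/23.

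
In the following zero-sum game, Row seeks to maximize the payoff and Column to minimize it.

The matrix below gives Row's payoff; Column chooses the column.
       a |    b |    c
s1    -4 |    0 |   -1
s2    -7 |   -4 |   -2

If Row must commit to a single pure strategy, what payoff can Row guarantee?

The worst-case payoff for each row is s1: -4, s2: -7.
The best of these is -4.

-4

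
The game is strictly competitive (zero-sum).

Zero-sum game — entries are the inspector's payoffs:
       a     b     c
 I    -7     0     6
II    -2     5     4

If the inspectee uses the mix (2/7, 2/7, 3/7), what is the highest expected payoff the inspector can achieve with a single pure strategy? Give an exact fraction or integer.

18/7

I: (-7)·(2/7) + (0)·(2/7) + (6)·(3/7) = 4/7.
II: (-2)·(2/7) + (5)·(2/7) + (4)·(3/7) = 18/7.
The best pure response is II with expected payoff 18/7.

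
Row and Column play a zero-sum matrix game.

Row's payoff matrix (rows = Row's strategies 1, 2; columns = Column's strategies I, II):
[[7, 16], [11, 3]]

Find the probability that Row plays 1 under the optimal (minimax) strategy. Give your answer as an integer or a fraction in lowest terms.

Row minima are 7 and 3, so Row's maximin is 7; column maxima are 11 and 16, so Column's minimax is 11. These differ, so the equilibrium is in mixed strategies.
Let Row play 1 with probability p. Column is indifferent when 7p + 11(1−p) = 16p + 3(1−p), giving p = 8/17.

8/17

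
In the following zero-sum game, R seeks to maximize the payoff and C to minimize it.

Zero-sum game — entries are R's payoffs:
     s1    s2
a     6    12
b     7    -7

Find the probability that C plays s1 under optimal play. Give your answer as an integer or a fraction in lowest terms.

Row minima are 6 and -7, so R's maximin is 6; column maxima are 7 and 12, so C's minimax is 7. These differ, so the equilibrium is in mixed strategies.
Let C play s1 with probability q. R is indifferent when 6q + 12(1−q) = 7q − 7(1−q), giving q = 19/20.

19/20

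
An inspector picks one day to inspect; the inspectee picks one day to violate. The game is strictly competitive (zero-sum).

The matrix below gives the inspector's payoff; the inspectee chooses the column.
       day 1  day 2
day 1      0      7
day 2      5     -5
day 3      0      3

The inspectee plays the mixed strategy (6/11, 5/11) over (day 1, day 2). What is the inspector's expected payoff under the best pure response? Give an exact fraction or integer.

day 1: (0)·(6/11) + (7)·(5/11) = 35/11.
day 2: (5)·(6/11) + (-5)·(5/11) = 5/11.
day 3: (0)·(6/11) + (3)·(5/11) = 15/11.
The best pure response is day 1 with expected payoff 35/11.

35/11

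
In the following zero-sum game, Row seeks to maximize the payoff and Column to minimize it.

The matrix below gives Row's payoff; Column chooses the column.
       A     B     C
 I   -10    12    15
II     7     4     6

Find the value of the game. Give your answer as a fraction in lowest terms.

Column C is strictly dominated by B for Column (it gives Row more in every row).
The remaining 2×2 game on (I, II) × (A, B) has no saddle point. Let Row play I with probability p; indifference gives −10p + 7(1−p) = 12p + 4(1−p), so p = 3/25.
Similarly Column's optimal q on A is 8/25, and the value is -10·(8/25) + (12)·(17/25) = 124/25.

124/25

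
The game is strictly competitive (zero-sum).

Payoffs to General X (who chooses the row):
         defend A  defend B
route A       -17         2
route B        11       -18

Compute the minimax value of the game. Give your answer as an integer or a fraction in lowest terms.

Row minima are -17 and -18, so General X's maximin is -17; column maxima are 11 and 2, so General Y's minimax is 2. These differ, so the equilibrium is in mixed strategies.
Let General X play route A with probability p. General Y is indifferent when −17p + 11(1−p) = 2p − 18(1−p), giving p = 29/48.
Let General Y play defend A with probability q. General X is indifferent when −17q + 2(1−q) = 11q − 18(1−q), giving q = 5/12.
The value is -17·(5/12) + (2)·(7/12) = -71/12.

-71/12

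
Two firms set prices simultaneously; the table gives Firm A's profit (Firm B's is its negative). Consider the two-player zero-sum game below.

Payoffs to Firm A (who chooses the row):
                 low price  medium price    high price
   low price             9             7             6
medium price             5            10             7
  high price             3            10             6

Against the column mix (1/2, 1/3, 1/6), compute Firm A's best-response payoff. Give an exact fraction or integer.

47/6

low price: (9)·(1/2) + (7)·(1/3) + (6)·(1/6) = 47/6.
medium price: (5)·(1/2) + (10)·(1/3) + (7)·(1/6) = 7.
high price: (3)·(1/2) + (10)·(1/3) + (6)·(1/6) = 35/6.
The best pure response is low price with expected payoff 47/6.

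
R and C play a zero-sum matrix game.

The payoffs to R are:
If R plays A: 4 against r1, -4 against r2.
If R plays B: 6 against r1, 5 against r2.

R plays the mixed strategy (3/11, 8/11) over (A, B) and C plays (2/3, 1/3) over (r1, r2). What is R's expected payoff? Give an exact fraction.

Against (2/3, 1/3), each row's expected payoff is A: 4/3; B: 17/3.
Taking the (3/11, 8/11)-weighted average: (3/11)·(4/3) + (8/11)·(17/3) = 148/33.

148/33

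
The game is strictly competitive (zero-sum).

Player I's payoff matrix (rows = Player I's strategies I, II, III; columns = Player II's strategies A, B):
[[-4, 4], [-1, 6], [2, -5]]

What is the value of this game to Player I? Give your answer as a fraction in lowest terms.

1/2

Row I is strictly dominated by row II, so Player I never plays it.
The remaining 2×2 game on (II, III) × (A, B) has no saddle point. Let Player I play II with probability p; indifference gives −p + 2(1−p) = 6p − 5(1−p), so p = 1/2.
Similarly Player II's optimal q on A is 11/14, and the value is -1·(11/14) + (6)·(3/14) = 1/2.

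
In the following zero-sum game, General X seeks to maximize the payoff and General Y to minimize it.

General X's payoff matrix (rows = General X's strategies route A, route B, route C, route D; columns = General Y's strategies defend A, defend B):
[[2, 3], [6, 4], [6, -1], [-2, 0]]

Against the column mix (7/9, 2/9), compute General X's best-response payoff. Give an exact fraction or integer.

route A: (2)·(7/9) + (3)·(2/9) = 20/9.
route B: (6)·(7/9) + (4)·(2/9) = 50/9.
route C: (6)·(7/9) + (-1)·(2/9) = 40/9.
route D: (-2)·(7/9) + (0)·(2/9) = -14/9.
The best pure response is route B with expected payoff 50/9.

50/9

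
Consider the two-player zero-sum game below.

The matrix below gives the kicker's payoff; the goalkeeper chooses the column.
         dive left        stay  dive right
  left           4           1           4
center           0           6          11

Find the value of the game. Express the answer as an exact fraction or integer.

Column dive right is strictly dominated by stay for the goalkeeper (it gives the kicker more in every row).
The remaining 2×2 game on (left, center) × (dive left, stay) has no saddle point. Let the kicker play left with probability p; indifference gives 4p = p + 6(1−p), so p = 2/3.
Similarly the goalkeeper's optimal q on dive left is 5/9, and the value is 4·(5/9) + (1)·(4/9) = 8/3.

8/3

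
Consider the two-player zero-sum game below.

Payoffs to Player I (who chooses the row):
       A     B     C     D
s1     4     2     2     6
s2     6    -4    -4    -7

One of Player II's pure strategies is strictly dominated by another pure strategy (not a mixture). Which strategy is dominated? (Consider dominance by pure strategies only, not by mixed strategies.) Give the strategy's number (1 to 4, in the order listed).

1

Player II prefers columns that give Player I less. Compare A with B: 2 < 4, -4 < 6.
So B strictly dominates A for Player II; A is strictly dominated.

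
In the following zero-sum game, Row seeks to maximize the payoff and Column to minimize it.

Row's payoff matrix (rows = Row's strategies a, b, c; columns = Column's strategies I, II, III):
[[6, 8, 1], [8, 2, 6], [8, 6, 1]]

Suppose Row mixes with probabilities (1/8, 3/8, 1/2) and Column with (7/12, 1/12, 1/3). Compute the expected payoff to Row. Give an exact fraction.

47/8

Against (7/12, 1/12, 1/3), each row's expected payoff is a: 9/2; b: 41/6; c: 11/2.
Taking the (1/8, 3/8, 1/2)-weighted average: (1/8)·(9/2) + (3/8)·(41/6) + (1/2)·(11/2) = 47/8.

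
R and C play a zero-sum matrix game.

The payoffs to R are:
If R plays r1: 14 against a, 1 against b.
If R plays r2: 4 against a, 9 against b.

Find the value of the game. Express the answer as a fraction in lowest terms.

Row minima are 1 and 4, so R's maximin is 4; column maxima are 14 and 9, so C's minimax is 9. These differ, so the equilibrium is in mixed strategies.
Let R play r1 with probability p. C is indifferent when 14p + 4(1−p) = p + 9(1−p), giving p = 5/18.
Let C play a with probability q. R is indifferent when 14q + (1−q) = 4q + 9(1−q), giving q = 4/9.
The value is 14·(4/9) + (1)·(5/9) = 61/9.

61/9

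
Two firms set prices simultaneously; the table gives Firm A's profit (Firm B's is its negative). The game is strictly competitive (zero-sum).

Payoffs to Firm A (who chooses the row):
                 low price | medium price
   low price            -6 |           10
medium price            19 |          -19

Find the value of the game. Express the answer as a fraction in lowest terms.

Row minima are -6 and -19, so Firm A's maximin is -6; column maxima are 19 and 10, so Firm B's minimax is 10. These differ, so the equilibrium is in mixed strategies.
Let Firm A play low price with probability p. Firm B is indifferent when −6p + 19(1−p) = 10p − 19(1−p), giving p = 19/27.
Let Firm B play low price with probability q. Firm A is indifferent when −6q + 10(1−q) = 19q − 19(1−q), giving q = 29/54.
The value is -6·(29/54) + (10)·(25/54) = 38/27.

38/27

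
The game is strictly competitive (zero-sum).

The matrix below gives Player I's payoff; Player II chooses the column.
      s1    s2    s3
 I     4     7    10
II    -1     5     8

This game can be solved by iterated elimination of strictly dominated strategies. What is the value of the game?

4

Column s2 is strictly dominated by s1 for Player II (4<7, -1<5); eliminate s2.
Row II is strictly dominated by row I (4>-1, 10>8); eliminate II.
Column s3 is strictly dominated by s1 for Player II (4<10); eliminate s3.
Only (I, s1) remains, with payoff 4.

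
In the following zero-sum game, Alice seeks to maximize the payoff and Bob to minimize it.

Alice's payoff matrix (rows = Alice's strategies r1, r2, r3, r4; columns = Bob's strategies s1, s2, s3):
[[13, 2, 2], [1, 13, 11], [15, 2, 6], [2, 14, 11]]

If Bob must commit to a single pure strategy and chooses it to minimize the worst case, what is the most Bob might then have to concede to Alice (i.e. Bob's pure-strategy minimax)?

The worst case (largest entry) in each column is s1: 15, s2: 14, s3: 11.
The best (smallest) of these is 11.

11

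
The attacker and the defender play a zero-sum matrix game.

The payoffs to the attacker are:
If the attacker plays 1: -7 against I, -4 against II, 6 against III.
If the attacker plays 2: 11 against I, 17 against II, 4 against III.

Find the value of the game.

Column II is strictly dominated by I for the defender (it gives the attacker more in every row).
The remaining 2×2 game on (1, 2) × (I, III) has no saddle point. Let the attacker play 1 with probability p; indifference gives −7p + 11(1−p) = 6p + 4(1−p), so p = 7/20.
Similarly the defender's optimal q on I is 1/10, and the value is -7·(1/10) + (6)·(9/10) = 47/10.

47/10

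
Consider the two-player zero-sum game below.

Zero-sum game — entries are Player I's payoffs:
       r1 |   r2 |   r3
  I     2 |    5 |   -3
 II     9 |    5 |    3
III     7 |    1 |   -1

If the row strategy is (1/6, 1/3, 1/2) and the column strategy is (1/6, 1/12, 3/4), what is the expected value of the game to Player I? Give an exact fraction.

Against (1/6, 1/12, 3/4), each row's expected payoff is I: -3/2; II: 25/6; III: 1/2.
Taking the (1/6, 1/3, 1/2)-weighted average: (1/6)·(-3/2) + (1/3)·(25/6) + (1/2)·(1/2) = 25/18.

25/18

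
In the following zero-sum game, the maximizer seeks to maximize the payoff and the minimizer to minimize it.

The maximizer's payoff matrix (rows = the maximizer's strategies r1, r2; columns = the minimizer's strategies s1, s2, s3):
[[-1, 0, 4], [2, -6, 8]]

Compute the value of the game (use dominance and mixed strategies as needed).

-2/3

Column s3 is strictly dominated by s1 for the minimizer (it gives the maximizer more in every row).
The remaining 2×2 game on (r1, r2) × (s1, s2) has no saddle point. Let the maximizer play r1 with probability p; indifference gives −p + 2(1−p) = −6(1−p), so p = 8/9.
Similarly the minimizer's optimal q on s1 is 2/3, and the value is -1·(2/3) + (0)·(1/3) = -2/3.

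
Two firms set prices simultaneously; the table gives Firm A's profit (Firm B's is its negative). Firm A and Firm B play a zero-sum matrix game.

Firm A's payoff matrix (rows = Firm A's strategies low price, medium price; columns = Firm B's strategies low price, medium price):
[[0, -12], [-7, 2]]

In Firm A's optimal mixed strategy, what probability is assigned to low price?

3/7

Row minima are -12 and -7, so Firm A's maximin is -7; column maxima are 0 and 2, so Firm B's minimax is 0. These differ, so the equilibrium is in mixed strategies.
Let Firm A play low price with probability p. Firm B is indifferent when −7(1−p) = −12p + 2(1−p), giving p = 3/7.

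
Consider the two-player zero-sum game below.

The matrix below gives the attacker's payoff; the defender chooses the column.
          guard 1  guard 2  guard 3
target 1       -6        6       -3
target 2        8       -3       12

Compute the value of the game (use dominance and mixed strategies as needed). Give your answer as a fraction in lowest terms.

Column guard 3 is strictly dominated by guard 1 for the defender (it gives the attacker more in every row).
The remaining 2×2 game on (target 1, target 2) × (guard 1, guard 2) has no saddle point. Let the attacker play target 1 with probability p; indifference gives −6p + 8(1−p) = 6p − 3(1−p), so p = 11/23.
Similarly the defender's optimal q on guard 1 is 9/23, and the value is -6·(9/23) + (6)·(14/23) = 30/23.

30/23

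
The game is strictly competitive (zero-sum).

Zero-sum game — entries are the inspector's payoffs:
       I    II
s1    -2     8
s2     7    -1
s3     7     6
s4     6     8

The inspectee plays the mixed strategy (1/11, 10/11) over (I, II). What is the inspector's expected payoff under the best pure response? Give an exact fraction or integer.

s1: (-2)·(1/11) + (8)·(10/11) = 78/11.
s2: (7)·(1/11) + (-1)·(10/11) = -3/11.
s3: (7)·(1/11) + (6)·(10/11) = 67/11.
s4: (6)·(1/11) + (8)·(10/11) = 86/11.
The best pure response is s4 with expected payoff 86/11.

86/11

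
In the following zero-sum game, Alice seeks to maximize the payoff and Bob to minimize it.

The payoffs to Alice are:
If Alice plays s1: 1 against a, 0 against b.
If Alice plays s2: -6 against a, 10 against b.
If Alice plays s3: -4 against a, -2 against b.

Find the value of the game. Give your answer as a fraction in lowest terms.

10/17

Row s3 is strictly dominated by row s1, so Alice never plays it.
The remaining 2×2 game on (s1, s2) × (a, b) has no saddle point. Let Alice play s1 with probability p; indifference gives p − 6(1−p) = 10(1−p), so p = 16/17.
Similarly Bob's optimal q on a is 10/17, and the value is 1·(10/17) + (0)·(7/17) = 10/17.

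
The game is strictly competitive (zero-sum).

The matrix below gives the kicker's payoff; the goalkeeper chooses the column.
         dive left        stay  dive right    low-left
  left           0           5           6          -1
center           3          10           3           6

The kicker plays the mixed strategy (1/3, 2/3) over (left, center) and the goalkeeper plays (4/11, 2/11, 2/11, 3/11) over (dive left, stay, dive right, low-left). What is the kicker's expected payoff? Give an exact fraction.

131/33

Against (4/11, 2/11, 2/11, 3/11), each row's expected payoff is left: 19/11; center: 56/11.
Taking the (1/3, 2/3)-weighted average: (1/3)·(19/11) + (2/3)·(56/11) = 131/33.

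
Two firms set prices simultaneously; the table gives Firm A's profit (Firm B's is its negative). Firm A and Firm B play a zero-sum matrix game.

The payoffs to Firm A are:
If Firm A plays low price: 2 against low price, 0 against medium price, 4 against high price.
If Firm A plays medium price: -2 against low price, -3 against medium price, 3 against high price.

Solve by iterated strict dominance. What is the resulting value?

Column low price is strictly dominated by medium price for Firm B (0<2, -3<-2); eliminate low price.
Row medium price is strictly dominated by row low price (0>-3, 4>3); eliminate medium price.
Column high price is strictly dominated by medium price for Firm B (0<4); eliminate high price.
Only (low price, medium price) remains, with payoff 0.

0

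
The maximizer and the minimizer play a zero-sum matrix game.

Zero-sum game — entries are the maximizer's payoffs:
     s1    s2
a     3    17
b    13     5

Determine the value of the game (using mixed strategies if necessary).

Row minima are 3 and 5, so the maximizer's maximin is 5; column maxima are 13 and 17, so the minimizer's minimax is 13. These differ, so the equilibrium is in mixed strategies.
Let the maximizer play a with probability p. The minimizer is indifferent when 3p + 13(1−p) = 17p + 5(1−p), giving p = 4/11.
Let the minimizer play s1 with probability q. The maximizer is indifferent when 3q + 17(1−q) = 13q + 5(1−q), giving q = 6/11.
The value is 3·(6/11) + (17)·(5/11) = 103/11.

103/11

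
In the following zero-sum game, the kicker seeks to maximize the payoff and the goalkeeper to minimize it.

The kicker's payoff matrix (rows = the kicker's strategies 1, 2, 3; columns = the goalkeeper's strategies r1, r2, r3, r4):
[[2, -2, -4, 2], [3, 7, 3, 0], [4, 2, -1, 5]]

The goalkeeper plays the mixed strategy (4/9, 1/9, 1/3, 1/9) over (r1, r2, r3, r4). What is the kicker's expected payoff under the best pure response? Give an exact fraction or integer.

28/9

1: (2)·(4/9) + (-2)·(1/9) + (-4)·(1/3) + (2)·(1/9) = -4/9.
2: (3)·(4/9) + (7)·(1/9) + (3)·(1/3) + (0)·(1/9) = 28/9.
3: (4)·(4/9) + (2)·(1/9) + (-1)·(1/3) + (5)·(1/9) = 20/9.
The best pure response is 2 with expected payoff 28/9.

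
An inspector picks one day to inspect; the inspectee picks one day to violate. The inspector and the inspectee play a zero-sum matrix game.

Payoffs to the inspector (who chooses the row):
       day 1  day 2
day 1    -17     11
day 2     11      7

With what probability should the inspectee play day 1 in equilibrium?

1/8

Row minima are -17 and 7, so the inspector's maximin is 7; column maxima are 11 and 11, so the inspectee's minimax is 11. These differ, so the equilibrium is in mixed strategies.
Let the inspectee play day 1 with probability q. The inspector is indifferent when −17q + 11(1−q) = 11q + 7(1−q), giving q = 1/8.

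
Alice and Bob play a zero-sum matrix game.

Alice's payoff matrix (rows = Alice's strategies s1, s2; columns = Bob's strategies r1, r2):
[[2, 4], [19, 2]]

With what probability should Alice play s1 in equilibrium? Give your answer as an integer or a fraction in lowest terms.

Row minima are 2 and 2, so Alice's maximin is 2; column maxima are 19 and 4, so Bob's minimax is 4. These differ, so the equilibrium is in mixed strategies.
Let Alice play s1 with probability p. Bob is indifferent when 2p + 19(1−p) = 4p + 2(1−p), giving p = 17/19.

17/19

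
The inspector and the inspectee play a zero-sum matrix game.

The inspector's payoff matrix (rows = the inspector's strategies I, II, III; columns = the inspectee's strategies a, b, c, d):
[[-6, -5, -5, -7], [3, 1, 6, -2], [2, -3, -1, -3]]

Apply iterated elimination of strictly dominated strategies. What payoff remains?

Column a is strictly dominated by d for the inspectee (-7<-6, -2<3, -3<2); eliminate a.
Row III is strictly dominated by row II (1>-3, 6>-1, -2>-3); eliminate III.
Row I is strictly dominated by row II (1>-5, 6>-5, -2>-7); eliminate I.
Column b is strictly dominated by d for the inspectee (-2<1); eliminate b.
Column c is strictly dominated by d for the inspectee (-2<6); eliminate c.
Only (II, d) remains, with payoff -2.

-2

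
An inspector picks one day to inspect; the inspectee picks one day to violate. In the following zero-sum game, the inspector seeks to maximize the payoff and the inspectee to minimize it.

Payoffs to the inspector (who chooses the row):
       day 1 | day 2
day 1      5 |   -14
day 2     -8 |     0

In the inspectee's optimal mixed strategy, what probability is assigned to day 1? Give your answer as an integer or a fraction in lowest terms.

Row minima are -14 and -8, so the inspector's maximin is -8; column maxima are 5 and 0, so the inspectee's minimax is 0. These differ, so the equilibrium is in mixed strategies.
Let the inspectee play day 1 with probability q. The inspector is indifferent when 5q − 14(1−q) = −8q, giving q = 14/27.

14/27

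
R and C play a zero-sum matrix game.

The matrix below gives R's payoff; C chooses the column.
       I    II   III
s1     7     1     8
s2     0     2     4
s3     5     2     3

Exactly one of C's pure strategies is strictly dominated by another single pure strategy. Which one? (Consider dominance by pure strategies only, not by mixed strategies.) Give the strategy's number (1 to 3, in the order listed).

C prefers columns that give R less. Compare III with II: 1 < 8, 2 < 4, 2 < 3.
So II strictly dominates III for C; III is strictly dominated.

3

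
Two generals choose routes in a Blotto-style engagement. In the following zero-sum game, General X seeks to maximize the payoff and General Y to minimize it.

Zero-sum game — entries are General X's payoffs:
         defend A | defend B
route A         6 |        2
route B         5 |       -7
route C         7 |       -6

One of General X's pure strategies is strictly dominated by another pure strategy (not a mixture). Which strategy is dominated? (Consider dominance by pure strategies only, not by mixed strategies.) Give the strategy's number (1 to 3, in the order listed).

2

Compare route B with route A: 6 > 5, 2 > -7.
So route A strictly dominates route B for General X; route B is strictly dominated.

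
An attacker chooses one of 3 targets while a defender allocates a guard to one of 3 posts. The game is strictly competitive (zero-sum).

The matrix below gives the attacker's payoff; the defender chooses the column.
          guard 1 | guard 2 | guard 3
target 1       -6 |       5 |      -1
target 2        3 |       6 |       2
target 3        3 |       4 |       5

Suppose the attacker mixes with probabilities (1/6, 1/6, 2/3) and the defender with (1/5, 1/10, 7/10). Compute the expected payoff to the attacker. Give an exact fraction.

Against (1/5, 1/10, 7/10), each row's expected payoff is target 1: -7/5; target 2: 13/5; target 3: 9/2.
Taking the (1/6, 1/6, 2/3)-weighted average: (1/6)·(-7/5) + (1/6)·(13/5) + (2/3)·(9/2) = 16/5.

16/5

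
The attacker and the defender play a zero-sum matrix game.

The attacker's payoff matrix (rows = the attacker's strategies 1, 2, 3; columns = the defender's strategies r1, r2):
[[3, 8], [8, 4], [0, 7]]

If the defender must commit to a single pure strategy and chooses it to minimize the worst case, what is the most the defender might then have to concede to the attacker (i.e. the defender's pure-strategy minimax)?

The worst case (largest entry) in each column is r1: 8, r2: 8.
The best (smallest) of these is 8.

8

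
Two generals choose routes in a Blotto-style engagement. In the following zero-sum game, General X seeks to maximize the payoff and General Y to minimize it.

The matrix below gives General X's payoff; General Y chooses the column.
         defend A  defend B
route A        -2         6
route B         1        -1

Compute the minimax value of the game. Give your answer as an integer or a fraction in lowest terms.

Row minima are -2 and -1, so General X's maximin is -1; column maxima are 1 and 6, so General Y's minimax is 1. These differ, so the equilibrium is in mixed strategies.
Let General X play route A with probability p. General Y is indifferent when −2p + (1−p) = 6p − (1−p), giving p = 1/5.
Let General Y play defend A with probability q. General X is indifferent when −2q + 6(1−q) = q − (1−q), giving q = 7/10.
The value is -2·(7/10) + (6)·(3/10) = 2/5.

2/5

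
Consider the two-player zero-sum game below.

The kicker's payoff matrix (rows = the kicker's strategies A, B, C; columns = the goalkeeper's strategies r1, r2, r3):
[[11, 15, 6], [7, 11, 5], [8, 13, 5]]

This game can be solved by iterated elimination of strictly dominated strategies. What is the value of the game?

Column r2 is strictly dominated by r1 for the goalkeeper (11<15, 7<11, 8<13); eliminate r2.
Column r1 is strictly dominated by r3 for the goalkeeper (6<11, 5<7, 5<8); eliminate r1.
Row C is strictly dominated by row A (6>5); eliminate C.
Row B is strictly dominated by row A (6>5); eliminate B.
Only (A, r3) remains, with payoff 6.

6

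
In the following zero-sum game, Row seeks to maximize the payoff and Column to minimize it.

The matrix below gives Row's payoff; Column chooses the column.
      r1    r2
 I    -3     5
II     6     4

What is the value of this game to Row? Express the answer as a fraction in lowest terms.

Row minima are -3 and 4, so Row's maximin is 4; column maxima are 6 and 5, so Column's minimax is 5. These differ, so the equilibrium is in mixed strategies.
Let Row play I with probability p. Column is indifferent when −3p + 6(1−p) = 5p + 4(1−p), giving p = 1/5.
Let Column play r1 with probability q. Row is indifferent when −3q + 5(1−q) = 6q + 4(1−q), giving q = 1/10.
The value is -3·(1/10) + (5)·(9/10) = 21/5.

21/5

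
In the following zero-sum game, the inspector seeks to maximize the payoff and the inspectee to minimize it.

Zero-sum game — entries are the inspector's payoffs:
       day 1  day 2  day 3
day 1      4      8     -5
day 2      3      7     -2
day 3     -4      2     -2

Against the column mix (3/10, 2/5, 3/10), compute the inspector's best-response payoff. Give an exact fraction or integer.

31/10

day 1: (4)·(3/10) + (8)·(2/5) + (-5)·(3/10) = 29/10.
day 2: (3)·(3/10) + (7)·(2/5) + (-2)·(3/10) = 31/10.
day 3: (-4)·(3/10) + (2)·(2/5) + (-2)·(3/10) = -1.
The best pure response is day 2 with expected payoff 31/10.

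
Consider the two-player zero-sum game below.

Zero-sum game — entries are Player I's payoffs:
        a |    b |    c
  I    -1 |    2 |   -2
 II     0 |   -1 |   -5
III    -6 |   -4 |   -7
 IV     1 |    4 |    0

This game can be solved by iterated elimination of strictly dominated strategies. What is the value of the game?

Row I is strictly dominated by row IV (1>-1, 4>2, 0>-2); eliminate I.
Column a is strictly dominated by c for Player II (-5<0, -7<-6, 0<1); eliminate a.
Row II is strictly dominated by row IV (4>-1, 0>-5); eliminate II.
Row III is strictly dominated by row IV (4>-4, 0>-7); eliminate III.
Column b is strictly dominated by c for Player II (0<4); eliminate b.
Only (IV, c) remains, with payoff 0.

0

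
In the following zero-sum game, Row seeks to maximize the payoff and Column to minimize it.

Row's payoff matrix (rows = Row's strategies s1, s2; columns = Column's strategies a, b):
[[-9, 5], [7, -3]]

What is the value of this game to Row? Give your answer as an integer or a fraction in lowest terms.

1/3

Row minima are -9 and -3, so Row's maximin is -3; column maxima are 7 and 5, so Column's minimax is 5. These differ, so the equilibrium is in mixed strategies.
Let Row play s1 with probability p. Column is indifferent when −9p + 7(1−p) = 5p − 3(1−p), giving p = 5/12.
Let Column play a with probability q. Row is indifferent when −9q + 5(1−q) = 7q − 3(1−q), giving q = 1/3.
The value is -9·(1/3) + (5)·(2/3) = 1/3.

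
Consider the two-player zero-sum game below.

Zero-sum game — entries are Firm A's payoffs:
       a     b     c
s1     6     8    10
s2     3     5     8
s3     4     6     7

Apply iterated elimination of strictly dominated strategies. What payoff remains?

Row s2 is strictly dominated by row s1 (6>3, 8>5, 10>8); eliminate s2.
Row s3 is strictly dominated by row s1 (6>4, 8>6, 10>7); eliminate s3.
Column c is strictly dominated by a for Firm B (6<10); eliminate c.
Column b is strictly dominated by a for Firm B (6<8); eliminate b.
Only (s1, a) remains, with payoff 6.

6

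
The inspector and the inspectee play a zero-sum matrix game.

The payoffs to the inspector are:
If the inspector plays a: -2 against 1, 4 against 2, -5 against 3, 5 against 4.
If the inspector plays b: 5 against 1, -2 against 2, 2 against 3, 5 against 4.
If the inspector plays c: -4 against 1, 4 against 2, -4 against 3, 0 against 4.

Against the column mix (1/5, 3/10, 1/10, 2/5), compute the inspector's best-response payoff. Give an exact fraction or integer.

a: (-2)·(1/5) + (4)·(3/10) + (-5)·(1/10) + (5)·(2/5) = 23/10.
b: (5)·(1/5) + (-2)·(3/10) + (2)·(1/10) + (5)·(2/5) = 13/5.
c: (-4)·(1/5) + (4)·(3/10) + (-4)·(1/10) + (0)·(2/5) = 0.
The best pure response is b with expected payoff 13/5.

13/5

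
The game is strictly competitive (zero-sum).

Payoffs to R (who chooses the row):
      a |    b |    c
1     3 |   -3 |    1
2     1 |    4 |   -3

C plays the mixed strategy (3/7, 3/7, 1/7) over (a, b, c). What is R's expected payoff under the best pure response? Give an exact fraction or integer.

12/7

1: (3)·(3/7) + (-3)·(3/7) + (1)·(1/7) = 1/7.
2: (1)·(3/7) + (4)·(3/7) + (-3)·(1/7) = 12/7.
The best pure response is 2 with expected payoff 12/7.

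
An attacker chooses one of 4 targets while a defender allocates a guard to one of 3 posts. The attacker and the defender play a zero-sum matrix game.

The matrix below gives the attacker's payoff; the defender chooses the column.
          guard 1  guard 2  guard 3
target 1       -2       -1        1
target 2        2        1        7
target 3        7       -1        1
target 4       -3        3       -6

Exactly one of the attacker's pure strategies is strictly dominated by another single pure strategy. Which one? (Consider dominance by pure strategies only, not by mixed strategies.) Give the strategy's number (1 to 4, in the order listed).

1

Compare target 1 with target 2: 2 > -2, 1 > -1, 7 > 1.
So target 2 strictly dominates target 1 for the attacker; target 1 is strictly dominated.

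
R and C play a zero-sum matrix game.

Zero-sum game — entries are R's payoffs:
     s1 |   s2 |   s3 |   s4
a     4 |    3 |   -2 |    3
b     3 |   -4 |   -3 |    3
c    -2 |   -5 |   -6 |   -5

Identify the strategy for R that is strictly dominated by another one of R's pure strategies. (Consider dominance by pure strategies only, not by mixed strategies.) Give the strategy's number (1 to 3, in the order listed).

Compare c with a: 4 > -2, 3 > -5, -2 > -6, 3 > -5.
So a strictly dominates c for R; c is strictly dominated.

3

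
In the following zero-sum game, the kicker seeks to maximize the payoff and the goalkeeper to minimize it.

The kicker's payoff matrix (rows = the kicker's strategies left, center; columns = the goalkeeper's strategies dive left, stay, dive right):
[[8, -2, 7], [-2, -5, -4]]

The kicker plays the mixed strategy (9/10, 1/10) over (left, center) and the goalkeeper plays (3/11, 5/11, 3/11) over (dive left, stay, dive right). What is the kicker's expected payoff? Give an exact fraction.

136/55

Against (3/11, 5/11, 3/11), each row's expected payoff is left: 35/11; center: -43/11.
Taking the (9/10, 1/10)-weighted average: (9/10)·(35/11) + (1/10)·(-43/11) = 136/55.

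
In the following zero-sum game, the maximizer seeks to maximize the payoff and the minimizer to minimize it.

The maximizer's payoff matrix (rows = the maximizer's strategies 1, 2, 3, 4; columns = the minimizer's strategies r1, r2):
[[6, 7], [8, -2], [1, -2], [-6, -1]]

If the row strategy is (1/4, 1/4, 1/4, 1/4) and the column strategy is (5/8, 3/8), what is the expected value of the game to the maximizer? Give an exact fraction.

51/32

Against (5/8, 3/8), each row's expected payoff is 1: 51/8; 2: 17/4; 3: -1/8; 4: -33/8.
Taking the (1/4, 1/4, 1/4, 1/4)-weighted average: (1/4)·(51/8) + (1/4)·(17/4) + (1/4)·(-1/8) + (1/4)·(-33/8) = 51/32.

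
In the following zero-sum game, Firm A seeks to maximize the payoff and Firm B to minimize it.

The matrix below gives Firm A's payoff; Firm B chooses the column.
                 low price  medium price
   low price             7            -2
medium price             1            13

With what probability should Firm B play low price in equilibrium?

Row minima are -2 and 1, so Firm A's maximin is 1; column maxima are 7 and 13, so Firm B's minimax is 7. These differ, so the equilibrium is in mixed strategies.
Let Firm B play low price with probability q. Firm A is indifferent when 7q − 2(1−q) = q + 13(1−q), giving q = 5/7.

5/7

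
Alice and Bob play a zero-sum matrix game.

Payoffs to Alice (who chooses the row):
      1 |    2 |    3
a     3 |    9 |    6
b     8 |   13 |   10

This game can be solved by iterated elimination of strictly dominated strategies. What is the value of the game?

8

Row a is strictly dominated by row b (8>3, 13>9, 10>6); eliminate a.
Column 2 is strictly dominated by 1 for Bob (8<13); eliminate 2.
Column 3 is strictly dominated by 1 for Bob (8<10); eliminate 3.
Only (b, 1) remains, with payoff 8.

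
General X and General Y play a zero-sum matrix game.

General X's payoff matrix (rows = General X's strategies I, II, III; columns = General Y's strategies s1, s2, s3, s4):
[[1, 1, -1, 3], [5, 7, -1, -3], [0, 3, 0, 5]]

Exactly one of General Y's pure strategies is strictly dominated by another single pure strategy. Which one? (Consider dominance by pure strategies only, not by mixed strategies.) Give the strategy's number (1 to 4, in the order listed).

General Y prefers columns that give General X less. Compare s2 with s3: -1 < 1, -1 < 7, 0 < 3.
So s3 strictly dominates s2 for General Y; s2 is strictly dominated.

2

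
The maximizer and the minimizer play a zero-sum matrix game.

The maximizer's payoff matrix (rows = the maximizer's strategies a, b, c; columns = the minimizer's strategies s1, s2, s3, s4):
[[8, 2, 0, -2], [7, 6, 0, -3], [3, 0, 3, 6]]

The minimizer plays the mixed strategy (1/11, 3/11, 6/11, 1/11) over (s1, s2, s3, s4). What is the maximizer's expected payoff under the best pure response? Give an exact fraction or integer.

a: (8)·(1/11) + (2)·(3/11) + (0)·(6/11) + (-2)·(1/11) = 12/11.
b: (7)·(1/11) + (6)·(3/11) + (0)·(6/11) + (-3)·(1/11) = 2.
c: (3)·(1/11) + (0)·(3/11) + (3)·(6/11) + (6)·(1/11) = 27/11.
The best pure response is c with expected payoff 27/11.

27/11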